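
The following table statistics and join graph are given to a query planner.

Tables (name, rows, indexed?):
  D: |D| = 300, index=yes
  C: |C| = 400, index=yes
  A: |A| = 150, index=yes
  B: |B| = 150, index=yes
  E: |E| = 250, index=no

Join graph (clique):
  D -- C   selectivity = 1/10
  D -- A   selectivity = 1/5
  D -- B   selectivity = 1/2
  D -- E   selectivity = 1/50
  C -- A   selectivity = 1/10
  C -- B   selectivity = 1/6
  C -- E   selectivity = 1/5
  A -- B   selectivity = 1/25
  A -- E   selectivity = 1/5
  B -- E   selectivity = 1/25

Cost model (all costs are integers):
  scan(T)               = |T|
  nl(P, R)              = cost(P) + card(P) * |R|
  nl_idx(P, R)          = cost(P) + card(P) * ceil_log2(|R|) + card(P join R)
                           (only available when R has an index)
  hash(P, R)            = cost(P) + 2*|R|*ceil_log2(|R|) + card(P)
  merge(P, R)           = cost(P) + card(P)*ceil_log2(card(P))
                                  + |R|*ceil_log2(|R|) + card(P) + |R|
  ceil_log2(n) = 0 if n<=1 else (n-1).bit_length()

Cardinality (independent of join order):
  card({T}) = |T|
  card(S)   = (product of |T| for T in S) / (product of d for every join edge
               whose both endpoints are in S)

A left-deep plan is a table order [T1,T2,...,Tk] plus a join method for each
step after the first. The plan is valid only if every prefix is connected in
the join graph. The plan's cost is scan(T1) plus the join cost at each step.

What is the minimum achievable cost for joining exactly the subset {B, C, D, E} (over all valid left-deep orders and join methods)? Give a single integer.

Selinger DP over subsets of {B,C,D,E}:
  {D}: scan cost=300, card=300
  {C}: scan cost=400, card=400
  {B}: scan cost=150, card=150
  {E}: scan cost=250, card=250
  {CD}: card=12000; try (D,hash)→6200, (C,merge)→7300, (D,merge)→7400, (C,hash)→7800, (C,nl_idx)→15000, (D,nl_idx)→16000 …(+2); best=6200 via (D,hash)
  {BD}: card=22500; try (B,hash)→3000, (D,merge)→4500, (B,merge)→4650, (D,hash)→5700, (D,nl_idx)→24000, (B,nl_idx)→25200 …(+2); best=3000 via (B,hash)
  {DE}: card=1500; try (D,nl_idx)→4000, (E,hash)→4600, (D,merge)→5500, (E,merge)→5550, (D,hash)→5900, (D,nl)→75250 …(+1); best=4000 via (D,nl_idx)
  {BC}: card=10000; try (B,hash)→3200, (C,merge)→5500, (B,merge)→5750, (C,hash)→7500, (C,nl_idx)→11500, (B,nl_idx)→13600 …(+2); best=3200 via (B,hash)
  {CE}: card=20000; try (E,hash)→4800, (C,merge)→6500, (E,merge)→6650, (C,hash)→7700, (C,nl_idx)→22500, (C,nl)→100250 …(+1); best=4800 via (E,hash)
  {BE}: card=1500; try (B,hash)→2900, (E,merge)→3750, (B,nl_idx)→3750, (B,merge)→3850, (E,hash)→4300, (E,nl)→37650 …(+1); best=2900 via (B,hash)
  {BCD}: card=150000; try (D,hash)→18600, (B,hash)→20600, (C,hash)→32700, (D,merge)→156200, (B,merge)→187550, (D,nl_idx)→243200 …(+6); best=18600 via (D,hash)
  {CDE}: card=12000; try (C,hash)→12700, (E,hash)→22200, (C,merge)→26000, (C,nl_idx)→29500, (D,hash)→30200, (E,merge)→188450 …(+5); best=12700 via (C,hash)
  {BDE}: card=4500; try (B,hash)→7900, (D,hash)→9800, (B,nl_idx)→20500, (D,nl_idx)→20900, (B,merge)→23350, (D,merge)→23900 …(+5); best=7900 via (B,hash)
  {BCE}: card=20000; try (C,hash)→11600, (E,hash)→17200, (C,merge)→24900, (B,hash)→27200, (C,nl_idx)→36400, (E,merge)→155450 …(+5); best=11600 via (C,hash)
  {BCDE}: card=6000; try (C,hash)→19600, (B,hash)→27100, (D,hash)→37000, (C,nl_idx)→54400, (C,merge)→74900, (B,nl_idx)→114700 …(+9); best=19600 via (C,hash)

19600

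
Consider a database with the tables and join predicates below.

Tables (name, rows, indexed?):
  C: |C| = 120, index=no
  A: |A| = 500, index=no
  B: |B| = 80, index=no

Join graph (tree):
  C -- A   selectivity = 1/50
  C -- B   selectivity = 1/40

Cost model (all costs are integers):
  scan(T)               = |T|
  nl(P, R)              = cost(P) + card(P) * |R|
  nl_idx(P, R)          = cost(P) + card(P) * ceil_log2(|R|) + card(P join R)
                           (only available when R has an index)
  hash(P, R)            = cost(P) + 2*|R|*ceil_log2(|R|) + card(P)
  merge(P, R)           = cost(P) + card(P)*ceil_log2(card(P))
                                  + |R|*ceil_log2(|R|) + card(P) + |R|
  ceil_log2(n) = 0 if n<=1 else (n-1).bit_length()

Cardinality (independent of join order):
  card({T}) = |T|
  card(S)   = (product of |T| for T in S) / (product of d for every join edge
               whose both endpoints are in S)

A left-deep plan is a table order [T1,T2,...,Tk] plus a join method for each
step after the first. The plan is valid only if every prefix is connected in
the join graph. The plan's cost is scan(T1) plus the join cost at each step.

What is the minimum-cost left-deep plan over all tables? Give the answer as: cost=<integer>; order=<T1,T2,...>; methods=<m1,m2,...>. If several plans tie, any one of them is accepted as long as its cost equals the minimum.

Selinger DP (subsets sized 1..n):
  {C}: scan cost=120, card=120
  {A}: scan cost=500, card=500
  {B}: scan cost=80, card=80
  {AC}: card=1200; try (C,hash)→2680, (A,merge)→6080, (C,merge)→6460, (A,hash)→9240, (A,nl)→60120, (C,nl)→60500; best=2680 via (C,hash)
  {BC}: card=240; try (B,hash)→1360, (C,merge)→1680, (B,merge)→1720, (C,hash)→1840, (C,nl)→9680, (B,nl)→9720; best=1360 via (B,hash)
  {ABC}: card=2400; try (B,hash)→5000, (A,merge)→8520, (A,hash)→10600, (B,merge)→17720, (B,nl)→98680, (A,nl)→121360; best=5000 via (B,hash)

cost=5000; order=A,C,B; methods=hash,hash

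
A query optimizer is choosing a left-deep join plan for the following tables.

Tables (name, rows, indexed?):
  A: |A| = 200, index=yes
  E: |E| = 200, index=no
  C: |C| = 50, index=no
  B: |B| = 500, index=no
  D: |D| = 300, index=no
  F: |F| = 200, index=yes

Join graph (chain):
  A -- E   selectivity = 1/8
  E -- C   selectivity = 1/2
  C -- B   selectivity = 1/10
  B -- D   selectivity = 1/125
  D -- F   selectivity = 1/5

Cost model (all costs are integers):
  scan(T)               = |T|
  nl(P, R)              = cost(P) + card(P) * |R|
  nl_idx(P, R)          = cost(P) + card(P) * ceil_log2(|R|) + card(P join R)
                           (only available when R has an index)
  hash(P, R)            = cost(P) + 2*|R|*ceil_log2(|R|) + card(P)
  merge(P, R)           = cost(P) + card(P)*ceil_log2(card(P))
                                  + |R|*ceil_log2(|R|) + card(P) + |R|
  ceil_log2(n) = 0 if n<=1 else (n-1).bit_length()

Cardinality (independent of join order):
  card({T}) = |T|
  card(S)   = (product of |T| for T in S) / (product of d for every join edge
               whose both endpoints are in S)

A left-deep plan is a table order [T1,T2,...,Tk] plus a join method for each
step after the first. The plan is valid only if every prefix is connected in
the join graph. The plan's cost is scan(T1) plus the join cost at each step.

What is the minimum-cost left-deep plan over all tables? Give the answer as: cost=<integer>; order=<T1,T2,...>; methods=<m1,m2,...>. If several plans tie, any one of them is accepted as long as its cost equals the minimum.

cost=15623800; order=B,D,C,E,A,F; methods=hash,hash,hash,hash,hash

Selinger DP (subsets sized 1..n):
  {A}: scan cost=200, card=200
  {E}: scan cost=200, card=200
  {C}: scan cost=50, card=50
  {B}: scan cost=500, card=500
  {D}: scan cost=300, card=300
  {F}: scan cost=200, card=200
  {AE}: card=5000; try (E,hash)→3600, (A,hash)→3600, (E,merge)→3800, (A,merge)→3800, (A,nl_idx)→6800, (E,nl)→40200 …(+1); best=3600 via (E,hash)
  {CE}: card=5000; try (C,hash)→1000, (E,merge)→2200, (C,merge)→2350, (E,hash)→3300, (E,nl)→10050, (C,nl)→10200; best=1000 via (C,hash)
  {BC}: card=2500; try (C,hash)→1600, (B,merge)→5400, (C,merge)→5850, (B,hash)→9100, (B,nl)→25050, (C,nl)→25500; best=1600 via (C,hash)
  {BD}: card=1200; try (D,hash)→6400, (B,merge)→8300, (D,merge)→8500, (B,hash)→9600, (B,nl)→150300, (D,nl)→150500; best=6400 via (D,hash)
  {DF}: card=12000; try (F,hash)→3800, (D,merge)→5000, (F,merge)→5100, (D,hash)→5800, (F,nl_idx)→14700, (D,nl)→60200 …(+1); best=3800 via (F,hash)
  {ACE}: card=125000; try (C,hash)→9200, (A,hash)→9200, (A,merge)→72800, (C,merge)→73950, (A,nl_idx)→166000, (C,nl)→253600 …(+1); best=9200 via (C,hash)
  {BCE}: card=250000; try (E,hash)→7300, (B,hash)→15000, (E,merge)→35900, (B,merge)→76000, (E,nl)→501600, (B,nl)→2501000; best=7300 via (E,hash)
  {BCD}: card=6000; try (C,hash)→8200, (D,hash)→9500, (C,merge)→21150, (D,merge)→37100, (C,nl)→66400, (D,nl)→751600; best=8200 via (C,hash)
  {BDF}: card=48000; try (F,hash)→10800, (F,merge)→22600, (B,hash)→24800, (F,nl_idx)→64000, (B,merge)→188800, (F,nl)→246400 …(+1); best=10800 via (F,hash)
  {ABCE}: card=6250000; try (B,hash)→143200, (A,hash)→260500, (B,merge)→2264200, (A,merge)→4759100, (A,nl_idx)→8257300, (A,nl)→50007300 …(+1); best=143200 via (B,hash)
  {BCDE}: card=600000; try (E,hash)→17400, (E,merge)→94000, (D,hash)→262700, (E,nl)→1208200, (D,merge)→4760300, (D,nl)→75007300; best=17400 via (E,hash)
  {BCDF}: card=240000; try (F,hash)→17400, (C,hash)→59400, (F,merge)→94000, (F,nl_idx)→296200, (C,merge)→827150, (F,nl)→1208200 …(+1); best=17400 via (F,hash)
  {ABCDE}: card=15000000; try (A,hash)→620600, (D,hash)→6398600, (A,merge)→12619200, (A,nl_idx)→19817400, (A,nl)→120017400, (D,merge)→150146200 …(+1); best=620600 via (A,hash)
  {BCDEF}: card=24000000; try (E,hash)→260600, (F,hash)→620600, (E,merge)→4579200, (F,merge)→12619200, (F,nl_idx)→28817400, (E,nl)→48017400 …(+1); best=260600 via (E,hash)
  {ABCDEF}: card=600000000; try (F,hash)→15623800, (A,hash)→24263800, (F,merge)→375622400, (A,merge)→624262400, (F,nl_idx)→720620600, (A,nl_idx)→792260600 …(+2); best=15623800 via (F,hash)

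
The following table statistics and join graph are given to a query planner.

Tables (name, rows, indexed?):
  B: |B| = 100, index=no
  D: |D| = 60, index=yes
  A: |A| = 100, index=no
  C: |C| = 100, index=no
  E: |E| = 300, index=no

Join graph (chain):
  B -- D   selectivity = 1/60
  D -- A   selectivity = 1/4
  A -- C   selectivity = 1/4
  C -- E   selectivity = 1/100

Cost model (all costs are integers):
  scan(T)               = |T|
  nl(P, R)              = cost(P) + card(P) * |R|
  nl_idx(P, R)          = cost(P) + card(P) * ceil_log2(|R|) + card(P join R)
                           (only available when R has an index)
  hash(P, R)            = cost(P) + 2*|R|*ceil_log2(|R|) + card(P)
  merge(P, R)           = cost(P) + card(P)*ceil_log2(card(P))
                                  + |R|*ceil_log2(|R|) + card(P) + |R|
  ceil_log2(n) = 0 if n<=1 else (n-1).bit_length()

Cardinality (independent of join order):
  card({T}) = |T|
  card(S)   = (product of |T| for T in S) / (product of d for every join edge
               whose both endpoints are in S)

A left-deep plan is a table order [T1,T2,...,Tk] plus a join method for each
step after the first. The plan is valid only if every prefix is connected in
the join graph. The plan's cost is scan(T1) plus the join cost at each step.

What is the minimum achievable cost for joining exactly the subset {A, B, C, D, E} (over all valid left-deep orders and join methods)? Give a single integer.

Selinger DP over subsets of {A,B,C,D,E}:
  {B}: scan cost=100, card=100
  {D}: scan cost=60, card=60
  {A}: scan cost=100, card=100
  {C}: scan cost=100, card=100
  {E}: scan cost=300, card=300
  {BD}: card=100; try (D,nl_idx)→800, (D,hash)→920, (B,merge)→1280, (D,merge)→1320, (B,hash)→1520, (B,nl)→6060 …(+1); best=800 via (D,nl_idx)
  {AD}: card=1500; try (D,hash)→920, (A,merge)→1280, (D,merge)→1320, (A,hash)→1520, (D,nl_idx)→2200, (A,nl)→6060 …(+1); best=920 via (D,hash)
  {AC}: card=2500; try (C,hash)→1600, (A,hash)→1600, (C,merge)→1700, (A,merge)→1700, (C,nl)→10100, (A,nl)→10100; best=1600 via (C,hash)
  {CE}: card=300; try (C,hash)→2000, (E,merge)→3900, (C,merge)→4100, (E,hash)→5600, (E,nl)→30100, (C,nl)→30300; best=2000 via (C,hash)
  {ABD}: card=2500; try (A,hash)→2300, (A,merge)→2400, (B,hash)→3820, (A,nl)→10800, (B,merge)→19720, (B,nl)→150920; best=2300 via (A,hash)
  {ACD}: card=37500; try (C,hash)→3820, (D,hash)→4820, (C,merge)→19720, (D,merge)→34520, (D,nl_idx)→54100, (C,nl)→150920 …(+1); best=3820 via (C,hash)
  {ACE}: card=7500; try (A,hash)→3700, (A,merge)→5800, (E,hash)→9500, (A,nl)→32000, (E,merge)→37100, (E,nl)→751600; best=3700 via (A,hash)
  {ABCD}: card=62500; try (C,hash)→6200, (C,merge)→35600, (B,hash)→42720, (C,nl)→252300, (B,merge)→642120, (B,nl)→3753820; best=6200 via (C,hash)
  {ACDE}: card=112500; try (D,hash)→11920, (E,hash)→46720, (D,merge)→109120, (D,nl_idx)→161200, (D,nl)→453700, (E,merge)→644320 …(+1); best=11920 via (D,hash)
  {ABCDE}: card=187500; try (E,hash)→74100, (B,hash)→125820, (E,merge)→1071700, (B,merge)→2037720, (B,nl)→11261920, (E,nl)→18756200; best=74100 via (E,hash)

74100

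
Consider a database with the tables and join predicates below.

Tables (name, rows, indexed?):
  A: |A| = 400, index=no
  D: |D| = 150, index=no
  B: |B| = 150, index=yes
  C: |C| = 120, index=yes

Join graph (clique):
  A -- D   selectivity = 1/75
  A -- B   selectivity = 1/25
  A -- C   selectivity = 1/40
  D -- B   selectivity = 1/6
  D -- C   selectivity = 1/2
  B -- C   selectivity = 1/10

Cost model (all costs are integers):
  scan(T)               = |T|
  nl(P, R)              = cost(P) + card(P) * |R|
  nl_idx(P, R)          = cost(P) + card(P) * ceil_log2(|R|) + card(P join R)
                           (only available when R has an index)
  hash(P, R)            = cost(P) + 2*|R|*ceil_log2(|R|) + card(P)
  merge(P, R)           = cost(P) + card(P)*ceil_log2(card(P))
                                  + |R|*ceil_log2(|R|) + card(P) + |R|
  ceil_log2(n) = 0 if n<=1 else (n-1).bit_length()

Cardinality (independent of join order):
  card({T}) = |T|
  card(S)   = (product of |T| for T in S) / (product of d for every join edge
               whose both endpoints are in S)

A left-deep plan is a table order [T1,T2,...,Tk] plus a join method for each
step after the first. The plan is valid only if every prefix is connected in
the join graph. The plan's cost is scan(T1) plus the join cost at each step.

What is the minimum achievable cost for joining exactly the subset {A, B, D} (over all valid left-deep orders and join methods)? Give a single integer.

6400

Selinger DP over subsets of {A,B,D}:
  {A}: scan cost=400, card=400
  {D}: scan cost=150, card=150
  {B}: scan cost=150, card=150
  {AD}: card=800; try (D,hash)→3200, (A,merge)→5500, (D,merge)→5750, (A,hash)→7500, (A,nl)→60150, (D,nl)→60400; best=3200 via (D,hash)
  {AB}: card=2400; try (B,hash)→3200, (A,merge)→5500, (B,merge)→5750, (B,nl_idx)→6000, (A,hash)→7500, (A,nl)→60150 …(+1); best=3200 via (B,hash)
  {BD}: card=3750; try (D,hash)→2700, (B,hash)→2700, (D,merge)→2850, (B,merge)→2850, (B,nl_idx)→5100, (D,nl)→22650 …(+1); best=2700 via (D,hash)
  {ABD}: card=800; try (B,hash)→6400, (D,hash)→8000, (B,nl_idx)→10400, (B,merge)→13350, (A,hash)→13650, (D,merge)→35750 …(+4); best=6400 via (B,hash)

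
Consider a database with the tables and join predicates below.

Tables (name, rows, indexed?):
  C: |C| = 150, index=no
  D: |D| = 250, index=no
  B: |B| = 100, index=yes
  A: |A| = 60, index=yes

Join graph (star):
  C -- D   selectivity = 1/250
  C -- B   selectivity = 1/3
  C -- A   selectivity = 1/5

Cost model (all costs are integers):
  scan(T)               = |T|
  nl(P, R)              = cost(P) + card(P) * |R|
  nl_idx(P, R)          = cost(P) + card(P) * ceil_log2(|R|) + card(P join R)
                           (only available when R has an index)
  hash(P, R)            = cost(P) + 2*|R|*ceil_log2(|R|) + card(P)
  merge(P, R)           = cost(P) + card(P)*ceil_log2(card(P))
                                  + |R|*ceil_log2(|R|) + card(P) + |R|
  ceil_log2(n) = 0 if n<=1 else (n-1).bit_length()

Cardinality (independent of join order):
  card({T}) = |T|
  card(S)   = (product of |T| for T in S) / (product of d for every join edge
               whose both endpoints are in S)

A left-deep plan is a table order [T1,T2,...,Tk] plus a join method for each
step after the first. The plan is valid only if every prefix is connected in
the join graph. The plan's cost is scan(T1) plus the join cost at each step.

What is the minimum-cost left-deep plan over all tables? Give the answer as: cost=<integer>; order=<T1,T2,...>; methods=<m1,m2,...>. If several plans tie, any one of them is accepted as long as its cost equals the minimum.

cost=6970; order=D,C,A,B; methods=hash,hash,hash

Selinger DP (subsets sized 1..n):
  {C}: scan cost=150, card=150
  {D}: scan cost=250, card=250
  {B}: scan cost=100, card=100
  {A}: scan cost=60, card=60
  {CD}: card=150; try (C,hash)→2900, (D,merge)→3750, (C,merge)→3850, (D,hash)→4300, (D,nl)→37650, (C,nl)→37750; best=2900 via (C,hash)
  {BC}: card=5000; try (B,hash)→1700, (C,merge)→2250, (B,merge)→2300, (C,hash)→2600, (B,nl_idx)→6200, (C,nl)→15100 …(+1); best=1700 via (B,hash)
  {AC}: card=1800; try (A,hash)→1020, (C,merge)→1830, (A,merge)→1920, (C,hash)→2520, (A,nl_idx)→2850, (C,nl)→9060 …(+1); best=1020 via (A,hash)
  {BCD}: card=5000; try (B,hash)→4450, (B,merge)→5050, (B,nl_idx)→8950, (D,hash)→10700, (B,nl)→17900, (D,merge)→73950 …(+1); best=4450 via (B,hash)
  {ACD}: card=1800; try (A,hash)→3770, (A,merge)→4670, (A,nl_idx)→5600, (D,hash)→6820, (A,nl)→11900, (D,merge)→24870 …(+1); best=3770 via (A,hash)
  {ABC}: card=60000; try (B,hash)→4220, (A,hash)→7420, (B,merge)→23420, (A,merge)→72120, (B,nl_idx)→73620, (A,nl_idx)→91700 …(+2); best=4220 via (B,hash)
  {ABCD}: card=60000; try (B,hash)→6970, (A,hash)→10170, (B,merge)→26170, (D,hash)→68220, (A,merge)→74870, (B,nl_idx)→76370 …(+5); best=6970 via (B,hash)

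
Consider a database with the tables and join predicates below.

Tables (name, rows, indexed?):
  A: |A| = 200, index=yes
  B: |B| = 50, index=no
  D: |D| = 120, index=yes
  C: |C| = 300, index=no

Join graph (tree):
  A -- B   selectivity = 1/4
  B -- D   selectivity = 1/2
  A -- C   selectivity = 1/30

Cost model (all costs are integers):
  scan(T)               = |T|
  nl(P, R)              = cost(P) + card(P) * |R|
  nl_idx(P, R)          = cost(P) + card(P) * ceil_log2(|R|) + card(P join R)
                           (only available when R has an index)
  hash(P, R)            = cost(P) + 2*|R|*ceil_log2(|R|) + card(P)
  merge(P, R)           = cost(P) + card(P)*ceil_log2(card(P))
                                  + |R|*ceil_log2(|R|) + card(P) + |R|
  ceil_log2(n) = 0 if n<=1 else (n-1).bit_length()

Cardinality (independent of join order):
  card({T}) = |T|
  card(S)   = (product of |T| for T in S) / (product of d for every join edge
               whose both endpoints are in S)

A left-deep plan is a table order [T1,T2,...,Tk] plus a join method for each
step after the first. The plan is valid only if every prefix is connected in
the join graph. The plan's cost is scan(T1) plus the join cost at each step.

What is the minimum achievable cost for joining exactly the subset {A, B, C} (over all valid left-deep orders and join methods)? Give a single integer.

6400

Selinger DP over subsets of {A,B,C}:
  {A}: scan cost=200, card=200
  {B}: scan cost=50, card=50
  {C}: scan cost=300, card=300
  {AB}: card=2500; try (B,hash)→1000, (A,merge)→2200, (B,merge)→2350, (A,nl_idx)→2950, (A,hash)→3300, (A,nl)→10050 …(+1); best=1000 via (B,hash)
  {AC}: card=2000; try (A,hash)→3800, (A,nl_idx)→4700, (C,merge)→5000, (A,merge)→5100, (C,hash)→5800, (C,nl)→60200 …(+1); best=3800 via (A,hash)
  {ABC}: card=25000; try (B,hash)→6400, (C,hash)→8900, (B,merge)→28150, (C,merge)→36500, (B,nl)→103800, (C,nl)→751000; best=6400 via (B,hash)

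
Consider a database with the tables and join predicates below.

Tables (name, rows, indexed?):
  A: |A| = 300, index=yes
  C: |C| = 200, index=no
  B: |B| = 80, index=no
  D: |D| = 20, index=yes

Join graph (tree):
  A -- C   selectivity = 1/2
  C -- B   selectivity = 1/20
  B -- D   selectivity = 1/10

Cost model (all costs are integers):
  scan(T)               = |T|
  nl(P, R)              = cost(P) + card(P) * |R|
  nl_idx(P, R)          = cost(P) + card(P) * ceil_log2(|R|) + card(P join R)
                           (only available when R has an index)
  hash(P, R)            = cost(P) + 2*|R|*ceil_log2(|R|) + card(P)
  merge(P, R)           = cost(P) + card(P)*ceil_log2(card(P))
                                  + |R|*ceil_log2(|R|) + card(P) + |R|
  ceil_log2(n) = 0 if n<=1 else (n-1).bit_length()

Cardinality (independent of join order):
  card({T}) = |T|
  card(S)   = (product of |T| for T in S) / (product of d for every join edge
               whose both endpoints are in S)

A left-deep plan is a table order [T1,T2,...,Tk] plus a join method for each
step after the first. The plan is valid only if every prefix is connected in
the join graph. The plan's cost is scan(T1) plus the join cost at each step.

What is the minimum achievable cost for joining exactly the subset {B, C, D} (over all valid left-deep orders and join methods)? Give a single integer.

2520

Selinger DP over subsets of {B,C,D}:
  {C}: scan cost=200, card=200
  {B}: scan cost=80, card=80
  {D}: scan cost=20, card=20
  {BC}: card=800; try (B,hash)→1520, (C,merge)→2520, (B,merge)→2640, (C,hash)→3360, (C,nl)→16080, (B,nl)→16200; best=1520 via (B,hash)
  {BD}: card=160; try (D,hash)→360, (D,nl_idx)→640, (B,merge)→780, (D,merge)→840, (B,hash)→1160, (B,nl)→1620 …(+1); best=360 via (D,hash)
  {BCD}: card=1600; try (D,hash)→2520, (C,merge)→3600, (C,hash)→3720, (D,nl_idx)→7120, (D,merge)→10440, (D,nl)→17520 …(+1); best=2520 via (D,hash)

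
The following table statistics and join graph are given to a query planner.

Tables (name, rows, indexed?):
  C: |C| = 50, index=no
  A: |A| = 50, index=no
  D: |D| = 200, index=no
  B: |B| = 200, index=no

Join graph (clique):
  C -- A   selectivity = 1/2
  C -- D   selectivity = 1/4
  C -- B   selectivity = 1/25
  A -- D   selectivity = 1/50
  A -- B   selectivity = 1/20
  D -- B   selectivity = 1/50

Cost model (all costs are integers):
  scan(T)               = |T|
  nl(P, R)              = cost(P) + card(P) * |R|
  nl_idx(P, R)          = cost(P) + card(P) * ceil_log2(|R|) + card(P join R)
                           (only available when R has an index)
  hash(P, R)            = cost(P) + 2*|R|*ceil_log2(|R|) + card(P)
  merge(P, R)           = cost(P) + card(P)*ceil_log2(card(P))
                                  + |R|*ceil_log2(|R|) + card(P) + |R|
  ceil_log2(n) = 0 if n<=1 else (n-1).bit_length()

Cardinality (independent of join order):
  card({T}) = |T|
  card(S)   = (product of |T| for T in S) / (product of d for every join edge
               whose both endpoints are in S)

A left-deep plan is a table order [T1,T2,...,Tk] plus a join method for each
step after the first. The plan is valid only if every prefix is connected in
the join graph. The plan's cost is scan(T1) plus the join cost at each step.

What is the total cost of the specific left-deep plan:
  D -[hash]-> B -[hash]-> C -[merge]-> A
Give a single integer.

9350

step 1: scan D: cost=200, card=200
step 2: join B via hash
    card(P join B) = 200*200/(50) = 800
    cost = 200 + 2*200*8 + 200 = 3600
step 3: join C via hash
    card(P join C) = 800*50/(4*25) = 400
    cost = 3600 + 2*50*6 + 800 = 5000
step 4: join A via merge
    card(P join A) = 400*50/(2*50*20) = 10
    cost = 5000 + 400*9 + 50*6 + 400 + 50 = 9350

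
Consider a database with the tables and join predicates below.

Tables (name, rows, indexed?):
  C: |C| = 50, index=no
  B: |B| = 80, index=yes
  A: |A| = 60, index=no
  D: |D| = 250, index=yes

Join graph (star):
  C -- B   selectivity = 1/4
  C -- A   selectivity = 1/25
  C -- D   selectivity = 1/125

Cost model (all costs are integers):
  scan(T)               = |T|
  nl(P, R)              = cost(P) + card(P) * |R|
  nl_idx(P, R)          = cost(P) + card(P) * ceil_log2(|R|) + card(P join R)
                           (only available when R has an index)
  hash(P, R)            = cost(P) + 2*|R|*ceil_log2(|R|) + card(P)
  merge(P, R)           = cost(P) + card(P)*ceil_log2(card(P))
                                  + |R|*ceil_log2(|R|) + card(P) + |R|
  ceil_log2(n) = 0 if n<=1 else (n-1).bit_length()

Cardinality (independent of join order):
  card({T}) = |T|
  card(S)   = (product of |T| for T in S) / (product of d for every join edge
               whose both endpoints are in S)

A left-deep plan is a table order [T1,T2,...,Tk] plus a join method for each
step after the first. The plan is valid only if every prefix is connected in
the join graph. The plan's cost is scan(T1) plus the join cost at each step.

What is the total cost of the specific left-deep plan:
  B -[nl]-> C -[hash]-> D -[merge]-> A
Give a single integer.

step 1: scan B: cost=80, card=80
step 2: join C via nl
    card(P join C) = 80*50/(4) = 1000
    cost = 80 + 80*50 = 4080
step 3: join D via hash
    card(P join D) = 1000*250/(125) = 2000
    cost = 4080 + 2*250*8 + 1000 = 9080
step 4: join A via merge
    card(P join A) = 2000*60/(25) = 4800
    cost = 9080 + 2000*11 + 60*6 + 2000 + 60 = 33500

33500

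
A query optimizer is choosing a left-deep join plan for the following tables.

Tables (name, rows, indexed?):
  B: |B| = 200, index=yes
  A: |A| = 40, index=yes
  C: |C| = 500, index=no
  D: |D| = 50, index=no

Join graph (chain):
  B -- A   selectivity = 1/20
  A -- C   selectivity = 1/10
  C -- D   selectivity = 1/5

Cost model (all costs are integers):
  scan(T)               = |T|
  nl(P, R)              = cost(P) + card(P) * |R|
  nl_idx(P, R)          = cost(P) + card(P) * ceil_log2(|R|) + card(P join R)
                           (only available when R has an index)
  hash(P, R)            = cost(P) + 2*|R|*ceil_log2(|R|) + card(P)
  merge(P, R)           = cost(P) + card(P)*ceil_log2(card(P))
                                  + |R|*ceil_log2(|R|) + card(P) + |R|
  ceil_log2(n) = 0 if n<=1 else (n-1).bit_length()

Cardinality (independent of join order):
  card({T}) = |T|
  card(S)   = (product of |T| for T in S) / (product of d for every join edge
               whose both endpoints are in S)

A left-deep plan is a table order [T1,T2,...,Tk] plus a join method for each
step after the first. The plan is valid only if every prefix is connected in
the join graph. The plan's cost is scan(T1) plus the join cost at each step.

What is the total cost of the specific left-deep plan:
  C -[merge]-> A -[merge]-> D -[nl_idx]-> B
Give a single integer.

step 1: scan C: cost=500, card=500
step 2: join A via merge
    card(P join A) = 500*40/(10) = 2000
    cost = 500 + 500*9 + 40*6 + 500 + 40 = 5780
step 3: join D via merge
    card(P join D) = 2000*50/(5) = 20000
    cost = 5780 + 2000*11 + 50*6 + 2000 + 50 = 30130
step 4: join B via nl_idx
    card(P join B) = 20000*200/(20) = 200000
    cost = 30130 + 20000*8 + 200000 = 390130

390130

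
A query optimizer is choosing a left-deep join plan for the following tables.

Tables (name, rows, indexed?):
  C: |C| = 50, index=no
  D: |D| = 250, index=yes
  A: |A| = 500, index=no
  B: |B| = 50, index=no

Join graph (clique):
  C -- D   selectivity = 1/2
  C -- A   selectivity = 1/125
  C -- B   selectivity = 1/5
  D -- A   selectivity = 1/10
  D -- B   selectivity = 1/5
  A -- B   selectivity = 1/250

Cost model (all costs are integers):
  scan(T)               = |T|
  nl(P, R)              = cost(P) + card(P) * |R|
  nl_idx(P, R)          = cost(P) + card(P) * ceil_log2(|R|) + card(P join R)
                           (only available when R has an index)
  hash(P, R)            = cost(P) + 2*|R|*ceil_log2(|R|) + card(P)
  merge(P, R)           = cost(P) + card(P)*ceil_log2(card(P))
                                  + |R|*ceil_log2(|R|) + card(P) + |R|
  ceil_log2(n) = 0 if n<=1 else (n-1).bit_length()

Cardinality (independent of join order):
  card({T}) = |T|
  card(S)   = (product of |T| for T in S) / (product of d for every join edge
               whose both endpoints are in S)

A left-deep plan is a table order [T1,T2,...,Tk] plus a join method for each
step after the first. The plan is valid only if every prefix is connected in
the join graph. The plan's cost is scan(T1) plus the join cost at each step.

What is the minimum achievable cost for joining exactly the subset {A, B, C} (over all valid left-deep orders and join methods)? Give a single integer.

2300

Selinger DP over subsets of {A,B,C}:
  {C}: scan cost=50, card=50
  {A}: scan cost=500, card=500
  {B}: scan cost=50, card=50
  {AC}: card=200; try (C,hash)→1600, (A,merge)→5400, (C,merge)→5850, (A,hash)→9100, (A,nl)→25050, (C,nl)→25500; best=1600 via (C,hash)
  {BC}: card=500; try (C,hash)→700, (B,hash)→700, (C,merge)→750, (B,merge)→750, (C,nl)→2550, (B,nl)→2550; best=700 via (C,hash)
  {AB}: card=100; try (B,hash)→1600, (A,merge)→5400, (B,merge)→5850, (A,hash)→9100, (A,nl)→25050, (B,nl)→25500; best=1600 via (B,hash)
  {ABC}: card=8; try (C,hash)→2300, (B,hash)→2400, (C,merge)→2750, (B,merge)→3750, (C,nl)→6600, (A,hash)→10200 …(+3); best=2300 via (C,hash)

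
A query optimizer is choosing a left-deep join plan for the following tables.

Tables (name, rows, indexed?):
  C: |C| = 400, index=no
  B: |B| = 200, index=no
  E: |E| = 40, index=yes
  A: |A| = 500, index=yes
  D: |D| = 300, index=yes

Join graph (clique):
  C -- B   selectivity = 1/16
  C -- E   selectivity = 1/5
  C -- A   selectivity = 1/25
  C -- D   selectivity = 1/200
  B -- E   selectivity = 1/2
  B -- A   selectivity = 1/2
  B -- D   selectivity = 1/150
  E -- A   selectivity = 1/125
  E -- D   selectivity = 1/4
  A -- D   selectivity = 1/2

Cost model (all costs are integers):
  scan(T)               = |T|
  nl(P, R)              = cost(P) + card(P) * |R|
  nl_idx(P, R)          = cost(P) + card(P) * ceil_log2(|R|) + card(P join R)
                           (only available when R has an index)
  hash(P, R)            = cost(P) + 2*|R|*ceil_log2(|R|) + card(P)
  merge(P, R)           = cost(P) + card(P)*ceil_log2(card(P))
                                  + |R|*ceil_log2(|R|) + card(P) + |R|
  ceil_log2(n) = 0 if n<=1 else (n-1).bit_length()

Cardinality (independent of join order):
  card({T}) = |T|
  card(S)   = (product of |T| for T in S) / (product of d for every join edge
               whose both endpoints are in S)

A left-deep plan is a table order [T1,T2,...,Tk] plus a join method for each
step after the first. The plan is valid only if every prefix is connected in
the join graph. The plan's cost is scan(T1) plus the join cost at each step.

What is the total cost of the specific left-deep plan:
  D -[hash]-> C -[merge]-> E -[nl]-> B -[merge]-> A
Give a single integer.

step 1: scan D: cost=300, card=300
step 2: join C via hash
    card(P join C) = 300*400/(200) = 600
    cost = 300 + 2*400*9 + 300 = 7800
step 3: join E via merge
    card(P join E) = 600*40/(5*4) = 1200
    cost = 7800 + 600*10 + 40*6 + 600 + 40 = 14680
step 4: join B via nl
    card(P join B) = 1200*200/(16*2*150) = 50
    cost = 14680 + 1200*200 = 254680
step 5: join A via merge
    card(P join A) = 50*500/(25*2*125*2) = 2
    cost = 254680 + 50*6 + 500*9 + 50 + 500 = 260030

260030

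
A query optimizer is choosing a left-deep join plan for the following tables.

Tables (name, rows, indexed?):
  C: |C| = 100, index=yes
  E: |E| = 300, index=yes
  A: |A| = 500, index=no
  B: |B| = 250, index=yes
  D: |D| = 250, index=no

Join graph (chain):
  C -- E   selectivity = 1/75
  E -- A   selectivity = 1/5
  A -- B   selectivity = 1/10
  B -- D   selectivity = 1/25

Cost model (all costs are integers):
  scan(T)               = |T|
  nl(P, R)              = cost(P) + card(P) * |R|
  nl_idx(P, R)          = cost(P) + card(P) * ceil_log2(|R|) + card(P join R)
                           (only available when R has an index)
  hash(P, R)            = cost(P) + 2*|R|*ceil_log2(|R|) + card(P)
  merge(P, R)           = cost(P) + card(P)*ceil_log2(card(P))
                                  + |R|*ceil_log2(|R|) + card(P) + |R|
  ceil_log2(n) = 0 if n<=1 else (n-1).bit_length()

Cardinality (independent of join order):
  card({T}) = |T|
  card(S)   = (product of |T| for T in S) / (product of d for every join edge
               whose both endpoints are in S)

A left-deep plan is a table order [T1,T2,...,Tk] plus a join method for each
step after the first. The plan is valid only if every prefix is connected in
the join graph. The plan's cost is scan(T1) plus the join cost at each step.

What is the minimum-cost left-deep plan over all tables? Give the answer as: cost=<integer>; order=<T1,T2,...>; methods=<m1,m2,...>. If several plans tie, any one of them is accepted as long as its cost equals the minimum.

cost=1058400; order=C,E,A,B,D; methods=nl_idx,merge,hash,hash

Selinger DP (subsets sized 1..n):
  {C}: scan cost=100, card=100
  {E}: scan cost=300, card=300
  {A}: scan cost=500, card=500
  {B}: scan cost=250, card=250
  {D}: scan cost=250, card=250
  {CE}: card=400; try (E,nl_idx)→1400, (C,hash)→2000, (C,nl_idx)→2800, (E,merge)→3900, (C,merge)→4100, (E,hash)→5600 …(+2); best=1400 via (E,nl_idx)
  {AE}: card=30000; try (E,hash)→6400, (A,merge)→8300, (E,merge)→8500, (A,hash)→9600, (E,nl_idx)→35000, (A,nl)→150300 …(+1); best=6400 via (E,hash)
  {AB}: card=12500; try (B,hash)→5000, (A,merge)→7500, (B,merge)→7750, (A,hash)→9500, (B,nl_idx)→17000, (A,nl)→125250 …(+1); best=5000 via (B,hash)
  {BD}: card=2500; try (D,hash)→4500, (B,hash)→4500, (D,merge)→4750, (B,merge)→4750, (B,nl_idx)→4750, (D,nl)→62750 …(+1); best=4500 via (D,hash)
  {ACE}: card=40000; try (A,merge)→10400, (A,hash)→10800, (C,hash)→37800, (A,nl)→201400, (C,nl_idx)→256400, (C,merge)→487200 …(+1); best=10400 via (A,merge)
  {ABE}: card=750000; try (E,hash)→22900, (B,hash)→40400, (E,merge)→195500, (B,merge)→488650, (E,nl_idx)→867500, (B,nl_idx)→996400 …(+2); best=22900 via (E,hash)
  {ABD}: card=125000; try (A,hash)→16000, (D,hash)→21500, (A,merge)→42000, (D,merge)→194750, (A,nl)→1254500, (D,nl)→3130000; best=16000 via (A,hash)
  {ABCE}: card=1000000; try (B,hash)→54400, (B,merge)→692650, (C,hash)→774300, (B,nl_idx)→1330400, (C,nl_idx)→6272900, (B,nl)→10010400 …(+2); best=54400 via (B,hash)
  {ABDE}: card=7500000; try (E,hash)→146400, (D,hash)→776900, (E,merge)→2269000, (E,nl_idx)→8641000, (D,merge)→15775150, (E,nl)→37516000 …(+1); best=146400 via (E,hash)
  {ABCDE}: card=10000000; try (D,hash)→1058400, (C,hash)→7647800, (D,merge)→21056650, (C,nl_idx)→62646400, (C,merge)→180147200, (D,nl)→250054400 …(+1); best=1058400 via (D,hash)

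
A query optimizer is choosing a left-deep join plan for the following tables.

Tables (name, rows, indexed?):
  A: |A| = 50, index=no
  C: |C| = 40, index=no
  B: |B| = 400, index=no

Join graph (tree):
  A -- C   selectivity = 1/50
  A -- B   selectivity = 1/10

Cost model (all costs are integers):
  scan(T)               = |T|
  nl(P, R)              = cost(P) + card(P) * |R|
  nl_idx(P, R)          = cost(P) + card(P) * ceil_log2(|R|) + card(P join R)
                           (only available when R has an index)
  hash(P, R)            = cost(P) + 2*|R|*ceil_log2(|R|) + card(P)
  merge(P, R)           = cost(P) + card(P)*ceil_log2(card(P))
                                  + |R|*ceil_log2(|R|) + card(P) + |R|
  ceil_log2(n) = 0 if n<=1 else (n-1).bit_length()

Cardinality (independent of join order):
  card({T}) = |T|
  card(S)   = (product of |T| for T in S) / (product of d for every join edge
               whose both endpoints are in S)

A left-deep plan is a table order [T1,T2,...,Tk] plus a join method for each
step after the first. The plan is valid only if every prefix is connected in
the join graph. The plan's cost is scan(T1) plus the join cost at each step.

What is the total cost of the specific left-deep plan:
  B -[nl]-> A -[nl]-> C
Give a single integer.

100400

step 1: scan B: cost=400, card=400
step 2: join A via nl
    card(P join A) = 400*50/(10) = 2000
    cost = 400 + 400*50 = 20400
step 3: join C via nl
    card(P join C) = 2000*40/(50) = 1600
    cost = 20400 + 2000*40 = 100400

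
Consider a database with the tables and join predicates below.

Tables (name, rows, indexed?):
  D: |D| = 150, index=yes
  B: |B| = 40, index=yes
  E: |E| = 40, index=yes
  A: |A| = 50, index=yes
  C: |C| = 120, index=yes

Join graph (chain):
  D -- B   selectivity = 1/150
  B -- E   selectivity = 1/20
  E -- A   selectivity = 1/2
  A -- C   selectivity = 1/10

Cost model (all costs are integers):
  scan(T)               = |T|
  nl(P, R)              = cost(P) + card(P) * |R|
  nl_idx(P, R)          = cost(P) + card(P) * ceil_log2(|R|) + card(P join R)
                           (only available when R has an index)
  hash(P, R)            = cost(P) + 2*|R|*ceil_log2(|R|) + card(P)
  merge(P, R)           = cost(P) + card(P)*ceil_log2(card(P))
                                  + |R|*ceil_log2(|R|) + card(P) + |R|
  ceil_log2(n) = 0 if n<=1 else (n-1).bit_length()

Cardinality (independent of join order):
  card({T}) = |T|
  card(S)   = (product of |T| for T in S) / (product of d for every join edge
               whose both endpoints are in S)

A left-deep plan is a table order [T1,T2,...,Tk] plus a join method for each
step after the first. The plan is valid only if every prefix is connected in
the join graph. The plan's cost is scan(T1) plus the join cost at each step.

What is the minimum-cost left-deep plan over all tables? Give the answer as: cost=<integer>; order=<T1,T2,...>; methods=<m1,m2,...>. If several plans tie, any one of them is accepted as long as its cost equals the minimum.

Selinger DP (subsets sized 1..n):
  {D}: scan cost=150, card=150
  {B}: scan cost=40, card=40
  {E}: scan cost=40, card=40
  {A}: scan cost=50, card=50
  {C}: scan cost=120, card=120
  {BD}: card=40; try (D,nl_idx)→400, (B,hash)→780, (B,nl_idx)→1090, (D,merge)→1670, (B,merge)→1780, (D,hash)→2480 …(+2); best=400 via (D,nl_idx)
  {BE}: card=80; try (E,nl_idx)→360, (B,nl_idx)→360, (E,hash)→560, (B,hash)→560, (E,merge)→600, (B,merge)→600 …(+2); best=360 via (E,nl_idx)
  {AE}: card=1000; try (E,hash)→580, (A,merge)→670, (E,merge)→680, (A,hash)→680, (A,nl_idx)→1280, (E,nl_idx)→1350 …(+2); best=580 via (E,hash)
  {AC}: card=600; try (A,hash)→840, (C,nl_idx)→1000, (C,merge)→1360, (A,merge)→1430, (A,nl_idx)→1440, (C,hash)→1780 …(+2); best=840 via (A,hash)
  {BDE}: card=80; try (E,nl_idx)→720, (E,hash)→920, (E,merge)→960, (D,nl_idx)→1080, (E,nl)→2000, (D,merge)→2350 …(+2); best=720 via (E,nl_idx)
  {ABE}: card=2000; try (A,hash)→1040, (A,merge)→1350, (B,hash)→2060, (A,nl_idx)→2840, (A,nl)→4360, (B,nl_idx)→8580 …(+2); best=1040 via (A,hash)
  {ACE}: card=12000; try (E,hash)→1920, (C,hash)→3260, (E,merge)→7720, (C,merge)→12540, (E,nl_idx)→16440, (C,nl_idx)→19580 …(+2); best=1920 via (E,hash)
  {ABDE}: card=2000; try (A,hash)→1400, (A,merge)→1710, (A,nl_idx)→3200, (A,nl)→4720, (D,hash)→5440, (D,nl_idx)→19040 …(+2); best=1400 via (A,hash)
  {ABCE}: card=24000; try (C,hash)→4720, (B,hash)→14400, (C,merge)→26000, (C,nl_idx)→39040, (B,nl_idx)→97920, (B,merge)→182200 …(+2); best=4720 via (C,hash)
  {ABCDE}: card=24000; try (C,hash)→5080, (C,merge)→26360, (D,hash)→31120, (C,nl_idx)→39400, (D,nl_idx)→220720, (C,nl)→241400 …(+2); best=5080 via (C,hash)

cost=5080; order=B,D,E,A,C; methods=nl_idx,nl_idx,hash,hash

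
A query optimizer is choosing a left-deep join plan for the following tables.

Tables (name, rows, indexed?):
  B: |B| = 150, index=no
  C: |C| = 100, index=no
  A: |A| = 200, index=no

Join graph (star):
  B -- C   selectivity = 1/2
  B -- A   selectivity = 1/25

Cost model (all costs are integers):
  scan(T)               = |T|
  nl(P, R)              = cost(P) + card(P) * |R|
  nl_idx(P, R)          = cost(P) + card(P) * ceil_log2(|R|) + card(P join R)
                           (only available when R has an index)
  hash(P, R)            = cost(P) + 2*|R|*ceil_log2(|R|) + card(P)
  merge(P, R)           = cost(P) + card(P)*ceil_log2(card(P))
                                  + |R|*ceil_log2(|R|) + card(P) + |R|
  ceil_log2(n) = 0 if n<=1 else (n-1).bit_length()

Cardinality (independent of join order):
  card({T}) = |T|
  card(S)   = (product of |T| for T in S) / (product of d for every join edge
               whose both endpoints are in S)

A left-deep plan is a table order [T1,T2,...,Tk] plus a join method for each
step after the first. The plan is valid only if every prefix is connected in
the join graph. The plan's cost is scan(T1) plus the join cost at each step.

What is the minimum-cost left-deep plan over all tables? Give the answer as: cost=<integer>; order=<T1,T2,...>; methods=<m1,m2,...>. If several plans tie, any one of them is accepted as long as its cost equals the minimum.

Selinger DP (subsets sized 1..n):
  {B}: scan cost=150, card=150
  {C}: scan cost=100, card=100
  {A}: scan cost=200, card=200
  {BC}: card=7500; try (C,hash)→1700, (B,merge)→2250, (C,merge)→2300, (B,hash)→2600, (B,nl)→15100, (C,nl)→15150; best=1700 via (C,hash)
  {AB}: card=1200; try (B,hash)→2800, (A,merge)→3300, (B,merge)→3350, (A,hash)→3500, (A,nl)→30150, (B,nl)→30200; best=2800 via (B,hash)
  {ABC}: card=60000; try (C,hash)→5400, (A,hash)→12400, (C,merge)→18000, (A,merge)→108500, (C,nl)→122800, (A,nl)→1501700; best=5400 via (C,hash)

cost=5400; order=A,B,C; methods=hash,hash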